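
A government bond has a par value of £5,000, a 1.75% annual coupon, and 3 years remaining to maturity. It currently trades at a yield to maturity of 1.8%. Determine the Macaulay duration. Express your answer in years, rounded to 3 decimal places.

Periodic yield y = 0.018. Discount each cash flow and weight by its year:
  t   CF        PV=CF/(1+0.018)^t    t·PV
  1        87.50        85.9528        85.9528
  2        87.50        84.4331       168.8661
  3     5,087.50     4,822.3762    14,467.1286
  Σ                  4,992.7621    14,721.9476
Price P = Σ PV = 4,992.7621.
Macaulay duration = Σ(t·PV) / P = 14,721.9476 / 4,992.7621 = 2.94866 years.

2.949 years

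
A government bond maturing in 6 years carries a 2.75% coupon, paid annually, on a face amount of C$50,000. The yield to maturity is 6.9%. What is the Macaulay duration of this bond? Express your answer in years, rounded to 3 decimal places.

Periodic yield y = 0.069. Discount each cash flow and weight by its year:
  t   CF        PV=CF/(1+0.069)^t    t·PV
  1     1,375.00     1,286.2488     1,286.2488
  2     1,375.00     1,203.2262     2,406.4524
  3     1,375.00     1,125.5624     3,376.6872
  4     1,375.00     1,052.9115     4,211.6461
  5     1,375.00       984.9500     4,924.7499
  6    51,375.00    34,425.9238   206,555.5430
  Σ                 40,078.8228   222,761.3275
Price P = Σ PV = 40,078.8228.
Macaulay duration = Σ(t·PV) / P = 222,761.3275 / 40,078.8228 = 5.55808 years.

5.558 years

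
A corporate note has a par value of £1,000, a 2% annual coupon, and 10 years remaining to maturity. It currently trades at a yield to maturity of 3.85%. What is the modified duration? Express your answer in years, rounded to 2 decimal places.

8.74 years

Periodic yield y = 0.0385. First find Macaulay duration:
  t   CF        PV=CF/(1+0.0385)^t    t·PV
  1        20.00        19.2585        19.2585
  2        20.00        18.5446        37.0892
  3        20.00        17.8571        53.5712
  4        20.00        17.1951        68.7803
  5        20.00        16.5576        82.7880
  6        20.00        15.9438        95.6626
  7        20.00        15.3527       107.4688
  8        20.00        14.7835       118.2682
  9        20.00        14.2355       128.1191
  10    1,020.00       699.0933     6,990.9334
  Σ                    848.8217     7,701.9394
P = 848.8217; Macaulay duration = 7,701.9394 / 848.8217 = 9.07368 years.
Modified duration = D_Mac / (1 + y) = 9.07368 / 1.0385 = 8.73730 years.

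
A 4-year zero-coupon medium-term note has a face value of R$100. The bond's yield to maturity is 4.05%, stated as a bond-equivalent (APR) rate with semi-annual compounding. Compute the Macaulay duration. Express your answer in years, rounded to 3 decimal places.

A zero-coupon bond has a single cash flow at maturity, so its Macaulay duration equals its maturity: 4 years.
(Equivalently: 8 semi-annual periods ÷ 2 = 4 years.)

4.000 years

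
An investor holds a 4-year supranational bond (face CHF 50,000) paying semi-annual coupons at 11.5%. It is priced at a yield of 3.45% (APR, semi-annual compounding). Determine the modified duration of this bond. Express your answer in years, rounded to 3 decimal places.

3.353 years

Periodic yield y = 0.01725. First find Macaulay duration:
  t   CF        PV=CF/(1+0.01725)^t    t·PV
  1     2,875.00     2,826.2472     2,826.2472
  2     2,875.00     2,778.3212     5,556.6424
  3     2,875.00     2,731.2079     8,193.6236
  4     2,875.00     2,684.8934    10,739.5738
  5     2,875.00     2,639.3644    13,196.8221
  6     2,875.00     2,594.6074    15,567.6446
  7     2,875.00     2,550.6094    17,854.2659
  8    52,875.00    46,113.5750   368,908.5996
  Σ                 64,918.8260   442,843.4192
P = 64,918.8260; Macaulay duration = 442,843.4192 / 64,918.8260 = 6.82149 half-year periods = 3.41075 years.
Modified duration = D_Mac / (1 + y) = 3.41075 / 1.01725 = 3.35291 years.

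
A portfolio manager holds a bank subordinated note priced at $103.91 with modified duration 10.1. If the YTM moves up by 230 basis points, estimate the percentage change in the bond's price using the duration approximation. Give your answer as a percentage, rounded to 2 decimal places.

Duration approximation: ΔP/P ≈ -D_mod · Δy = -10.1 × (+0.023) = -0.232300.
As a percentage: -23.2300%.

-23.23%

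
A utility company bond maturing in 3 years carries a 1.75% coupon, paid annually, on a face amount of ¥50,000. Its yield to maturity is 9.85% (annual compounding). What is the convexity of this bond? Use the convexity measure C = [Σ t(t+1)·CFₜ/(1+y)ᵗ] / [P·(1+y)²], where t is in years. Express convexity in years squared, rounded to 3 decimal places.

9.689

With y = 0.0985:
  t   CF        PV=CF/(1+0.0985)^t    t·PV        t(t+1)·PV
  1       875.00       796.5407       796.5407       1,593.0815
  2       875.00       725.1167     1,450.2335       4,350.7004
  3    50,875.00    38,379.9353   115,139.8059     460,559.2238
  Σ                 39,901.5928   117,386.5802     466,503.0057
P = 39,901.5928.
Convexity = Σ t(t+1)·PV / [P·(1+y)²] = 466,503.0057 / (39,901.5928 × 1.206702) = 9.68867.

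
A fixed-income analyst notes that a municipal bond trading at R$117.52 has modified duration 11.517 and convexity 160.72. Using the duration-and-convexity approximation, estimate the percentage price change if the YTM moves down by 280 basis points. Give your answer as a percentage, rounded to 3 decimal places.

Duration effect: -D_mod·Δy = -11.517 × (-0.028) = +0.322476
Convexity effect: ½·C·(Δy)² = 0.5 × 160.72 × (-0.028)² = +0.06300224
ΔP/P ≈ +0.322476 + 0.06300224 = +0.38547824
= +38.547824%.

+38.548%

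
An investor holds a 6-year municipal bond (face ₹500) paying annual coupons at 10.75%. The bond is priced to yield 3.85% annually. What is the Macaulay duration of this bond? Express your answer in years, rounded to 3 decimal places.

Periodic yield y = 0.0385. Discount each cash flow and weight by its year:
  t   CF        PV=CF/(1+0.0385)^t    t·PV
  1        53.75        51.7573        51.7573
  2        53.75        49.8386        99.6771
  3        53.75        47.9909       143.9727
  4        53.75        46.2118       184.8470
  5        53.75        44.4986       222.4928
  6       553.75       441.4431     2,648.6586
  Σ                    681.7402     3,351.4056
Price P = Σ PV = 681.7402.
Macaulay duration = Σ(t·PV) / P = 3,351.4056 / 681.7402 = 4.91596 years.

4.916 years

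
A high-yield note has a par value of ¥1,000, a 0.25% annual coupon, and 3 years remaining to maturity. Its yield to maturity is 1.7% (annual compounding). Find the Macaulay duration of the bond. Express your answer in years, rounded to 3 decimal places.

2.992 years

Periodic yield y = 0.017. Discount each cash flow and weight by its year:
  t   CF        PV=CF/(1+0.017)^t    t·PV
  1         2.50         2.4582         2.4582
  2         2.50         2.4171         4.8342
  3     1,002.50       953.0628     2,859.1884
  Σ                    957.9381     2,866.4809
Price P = Σ PV = 957.9381.
Macaulay duration = Σ(t·PV) / P = 2,866.4809 / 957.9381 = 2.99234 years.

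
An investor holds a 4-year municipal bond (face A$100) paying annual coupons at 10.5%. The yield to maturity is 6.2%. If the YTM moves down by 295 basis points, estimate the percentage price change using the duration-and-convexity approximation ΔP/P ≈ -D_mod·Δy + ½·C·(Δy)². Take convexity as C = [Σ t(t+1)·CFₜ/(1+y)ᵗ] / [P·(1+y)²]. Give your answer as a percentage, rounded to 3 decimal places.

+10.376%

With y = 0.062:
  t   CF        PV=CF/(1+0.062)^t    t·PV        t(t+1)·PV
  1        10.50         9.8870         9.8870          19.7740
  2        10.50         9.3098        18.6196          55.8588
  3        10.50         8.7663        26.2989         105.1955
  4       110.50        86.8689       347.4755       1,737.3776
  Σ                    114.8320       402.2810       1,918.2058
P = 114.8320; D_Mac = 3.50321 yrs; D_mod = 3.29870 yrs; C = 14.81096.
Duration effect: -3.29870 × (-0.0295) = +0.097312
Convexity effect: 0.5 × 14.81096 × (-0.0295)² = +0.0064446
ΔP/P ≈ +0.097312 + 0.0064446 = +0.103756 = +10.3756%.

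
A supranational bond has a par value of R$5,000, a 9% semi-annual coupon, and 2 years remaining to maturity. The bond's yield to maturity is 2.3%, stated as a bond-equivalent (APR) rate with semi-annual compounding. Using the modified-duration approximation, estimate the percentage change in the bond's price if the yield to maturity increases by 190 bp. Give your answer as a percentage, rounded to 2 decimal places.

Periodic yield y = 0.0115. Modified duration first:
  t   CF        PV=CF/(1+0.0115)^t    t·PV
  1       225.00       222.4419       222.4419
  2       225.00       219.9129       439.8258
  3       225.00       217.4127       652.2380
  4     5,225.00     4,991.4043    19,965.6171
  Σ                  5,651.1718    21,280.1229
P = 5,651.1718; D_Mac = 3.76561 half-year periods = 1.88281 yrs; D_mod = 1.88281/(1+0.0115) = 1.86140 yrs.
ΔP/P ≈ -D_mod · Δy = -1.86140 × (+0.019) = -0.035367 = -3.5367%.

-3.54%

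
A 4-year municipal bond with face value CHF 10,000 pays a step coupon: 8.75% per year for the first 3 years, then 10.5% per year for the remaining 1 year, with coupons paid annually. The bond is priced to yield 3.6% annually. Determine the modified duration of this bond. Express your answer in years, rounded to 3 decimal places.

3.464 years

Periodic yield y = 0.036. First find Macaulay duration:
  t   CF        PV=CF/(1+0.036)^t    t·PV
  1       875.00       844.5946       844.5946
  2       875.00       815.2457     1,630.4915
  3       875.00       786.9167     2,360.7502
  4    11,050.00     9,592.3111    38,369.2445
  Σ                 12,039.0682    43,205.0808
P = 12,039.0682; Macaulay duration = 43,205.0808 / 12,039.0682 = 3.58874 years.
Modified duration = D_Mac / (1 + y) = 3.58874 / 1.036 = 3.46403 years.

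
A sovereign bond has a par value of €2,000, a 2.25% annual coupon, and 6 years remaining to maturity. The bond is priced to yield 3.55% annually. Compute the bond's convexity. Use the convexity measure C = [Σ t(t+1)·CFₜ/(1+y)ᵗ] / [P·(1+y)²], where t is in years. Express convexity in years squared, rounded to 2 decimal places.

With y = 0.0355:
  t   CF        PV=CF/(1+0.0355)^t    t·PV        t(t+1)·PV
  1        45.00        43.4573        43.4573          86.9145
  2        45.00        41.9674        83.9348         251.8045
  3        45.00        40.5287       121.5860         486.3439
  4        45.00        39.1392       156.5569         782.7843
  5        45.00        37.7974       188.9870       1,133.9222
  6     2,045.00     1,658.7949     9,952.7694      69,669.3860
  Σ                  1,861.6849    10,547.2914      72,411.1555
P = 1,861.6849.
Convexity = Σ t(t+1)·PV / [P·(1+y)²] = 72,411.1555 / (1,861.6849 × 1.072260) = 36.27431.

36.27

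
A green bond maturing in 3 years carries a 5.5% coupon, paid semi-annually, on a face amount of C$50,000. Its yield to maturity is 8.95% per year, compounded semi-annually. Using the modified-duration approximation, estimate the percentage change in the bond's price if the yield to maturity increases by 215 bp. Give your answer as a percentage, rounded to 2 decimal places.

-5.75%

Periodic yield y = 0.04475. Modified duration first:
  t   CF        PV=CF/(1+0.04475)^t    t·PV
  1     1,375.00     1,316.1043     1,316.1043
  2     1,375.00     1,259.7314     2,519.4627
  3     1,375.00     1,205.7730     3,617.3190
  4     1,375.00     1,154.1259     4,616.5035
  5     1,375.00     1,104.6910     5,523.4548
  6    51,375.00    39,507.3187   237,043.9123
  Σ                 45,547.7442   254,636.7567
P = 45,547.7442; D_Mac = 5.59055 half-year periods = 2.79527 yrs; D_mod = 2.79527/(1+0.04475) = 2.67554 yrs.
ΔP/P ≈ -D_mod · Δy = -2.67554 × (+0.0215) = -0.057524 = -5.7524%.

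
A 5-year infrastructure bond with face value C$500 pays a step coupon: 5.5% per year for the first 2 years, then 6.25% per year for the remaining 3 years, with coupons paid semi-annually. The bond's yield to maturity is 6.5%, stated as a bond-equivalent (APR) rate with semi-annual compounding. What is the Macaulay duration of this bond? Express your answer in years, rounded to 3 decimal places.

4.411 years

Periodic yield y = 0.0325. Discount each cash flow and weight by its period:
  t   CF        PV=CF/(1+0.0325)^t    t·PV
  1       13.750        13.3172        13.3172
  2       13.750        12.8980        25.7960
  3       13.750        12.4920        37.4760
  4       13.750        12.0988        48.3952
  5       15.625        13.3159        66.5794
  6       15.625        12.8967        77.3804
  7       15.625        12.4908        87.4355
  8       15.625        12.0976        96.7809
  9       15.625        11.7168       105.4513
  10     515.625       374.4841     3,744.8408
  Σ                    487.8079     4,303.4527
Price P = Σ PV = 487.8079.
Macaulay duration = Σ(t·PV) / P = 4,303.4527 / 487.8079 = 8.82202 half-year periods.
In years: 8.82202 / 2 = 4.41101 years.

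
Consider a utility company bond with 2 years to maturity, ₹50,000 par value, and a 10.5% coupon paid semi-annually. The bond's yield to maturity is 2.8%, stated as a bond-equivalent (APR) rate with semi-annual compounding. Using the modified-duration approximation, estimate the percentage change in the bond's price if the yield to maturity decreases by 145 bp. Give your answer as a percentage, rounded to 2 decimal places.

Periodic yield y = 0.014. Modified duration first:
  t   CF        PV=CF/(1+0.014)^t    t·PV
  1     2,625.00     2,588.7574     2,588.7574
  2     2,625.00     2,553.0152     5,106.0304
  3     2,625.00     2,517.7665     7,553.2994
  4    52,625.00    49,778.3261   199,113.3046
  Σ                 57,437.8652   214,361.3917
P = 57,437.8652; D_Mac = 3.73206 half-year periods = 1.86603 yrs; D_mod = 1.86603/(1+0.014) = 1.84026 yrs.
ΔP/P ≈ -D_mod · Δy = -1.84026 × (-0.0145) = +0.026684 = +2.6684%.

+2.67%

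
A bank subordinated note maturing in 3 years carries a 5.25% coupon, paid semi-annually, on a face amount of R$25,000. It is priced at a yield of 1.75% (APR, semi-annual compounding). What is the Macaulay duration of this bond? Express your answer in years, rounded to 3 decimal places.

Periodic yield y = 0.00875. Discount each cash flow and weight by its period:
  t   CF        PV=CF/(1+0.00875)^t    t·PV
  1       656.25       650.5576       650.5576
  2       656.25       644.9146     1,289.8292
  3       656.25       639.3206     1,917.9617
  4       656.25       633.7750     2,535.1001
  5       656.25       628.2776     3,141.3880
  6    25,656.25    24,349.6034   146,097.6206
  Σ                 27,546.4489   155,632.4572
Price P = Σ PV = 27,546.4489.
Macaulay duration = Σ(t·PV) / P = 155,632.4572 / 27,546.4489 = 5.64982 half-year periods.
In years: 5.64982 / 2 = 2.82491 years.

2.825 years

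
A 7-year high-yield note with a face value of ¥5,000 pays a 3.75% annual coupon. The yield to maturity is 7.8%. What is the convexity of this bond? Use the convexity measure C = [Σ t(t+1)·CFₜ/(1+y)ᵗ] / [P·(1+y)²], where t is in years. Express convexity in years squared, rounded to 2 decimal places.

40.75

With y = 0.078:
  t   CF        PV=CF/(1+0.078)^t    t·PV        t(t+1)·PV
  1       187.50       173.9332       173.9332         347.8664
  2       187.50       161.3481       322.6961         968.0884
  3       187.50       149.6735       449.0206       1,796.0823
  4       187.50       138.8437       555.3749       2,776.8743
  5       187.50       128.7975       643.9876       3,863.9253
  6       187.50       119.4782       716.8693       5,018.0848
  7     5,187.50     3,066.3857    21,464.7000     171,717.6003
  Σ                  3,938.4600    24,326.5816     186,488.5219
P = 3,938.4600.
Convexity = Σ t(t+1)·PV / [P·(1+y)²] = 186,488.5219 / (3,938.4600 × 1.162084) = 40.74630.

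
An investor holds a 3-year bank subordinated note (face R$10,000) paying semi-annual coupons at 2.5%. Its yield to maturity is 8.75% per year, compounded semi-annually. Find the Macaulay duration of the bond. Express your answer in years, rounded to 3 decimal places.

2.899 years

Periodic yield y = 0.04375. Discount each cash flow and weight by its period:
  t   CF        PV=CF/(1+0.04375)^t    t·PV
  1       125.00       119.7605       119.7605
  2       125.00       114.7406       229.4812
  3       125.00       109.9311       329.7933
  4       125.00       105.3232       421.2928
  5       125.00       100.9085       504.5423
  6    10,125.00     7,830.9798    46,985.8785
  Σ                  8,381.6436    48,590.7485
Price P = Σ PV = 8,381.6436.
Macaulay duration = Σ(t·PV) / P = 48,590.7485 / 8,381.6436 = 5.79728 half-year periods.
In years: 5.79728 / 2 = 2.89864 years.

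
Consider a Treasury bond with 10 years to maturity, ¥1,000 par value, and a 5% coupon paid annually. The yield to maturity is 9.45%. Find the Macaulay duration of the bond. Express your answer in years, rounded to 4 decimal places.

Periodic yield y = 0.0945. Discount each cash flow and weight by its year:
  t   CF        PV=CF/(1+0.0945)^t    t·PV
  1        50.00        45.6830        45.6830
  2        50.00        41.7387        83.4773
  3        50.00        38.1349       114.4047
  4        50.00        34.8423       139.3692
  5        50.00        31.8340       159.1700
  6        50.00        29.0854       174.5125
  7        50.00        26.5742       186.0192
  8        50.00        24.2797       194.2379
  9        50.00        22.1834       199.6506
  10    1,050.00       425.6294     4,256.2942
  Σ                    719.9850     5,552.8186
Price P = Σ PV = 719.9850.
Macaulay duration = Σ(t·PV) / P = 5,552.8186 / 719.9850 = 7.71241 years.

7.7124 years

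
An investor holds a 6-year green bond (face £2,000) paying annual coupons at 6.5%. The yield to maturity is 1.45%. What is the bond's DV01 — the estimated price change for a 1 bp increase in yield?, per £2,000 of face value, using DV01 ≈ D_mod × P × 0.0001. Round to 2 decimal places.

Periodic yield y = 0.0145.
  t   CF        PV=CF/(1+0.0145)^t    t·PV
  1       130.00       128.1419       128.1419
  2       130.00       126.3104       252.6209
  3       130.00       124.5051       373.5153
  4       130.00       122.7256       490.9024
  5       130.00       120.9715       604.8575
  6     2,130.00     1,953.7424    11,722.4542
  Σ                  2,576.3970    13,572.4923
P = 2,576.3970; D_Mac = 5.26801 yrs; D_mod = 5.19272 yrs.
DV01 ≈ 5.19272 × 2,576.3970 × 0.0001 = 1.337850.

£1.34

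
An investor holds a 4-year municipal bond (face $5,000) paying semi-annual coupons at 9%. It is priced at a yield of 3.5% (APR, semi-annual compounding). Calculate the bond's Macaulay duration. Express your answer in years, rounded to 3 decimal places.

Periodic yield y = 0.0175. Discount each cash flow and weight by its period:
  t   CF        PV=CF/(1+0.0175)^t    t·PV
  1       225.00       221.1302       221.1302
  2       225.00       217.3270       434.6540
  3       225.00       213.5892       640.7676
  4       225.00       209.9157       839.6627
  5       225.00       206.3053     1,031.5266
  6       225.00       202.7571     1,216.5424
  7       225.00       199.2698     1,394.8889
  8     5,225.00     4,547.9005    36,383.2038
  Σ                  6,018.1948    42,162.3762
Price P = Σ PV = 6,018.1948.
Macaulay duration = Σ(t·PV) / P = 42,162.3762 / 6,018.1948 = 7.00582 half-year periods.
In years: 7.00582 / 2 = 3.50291 years.

3.503 years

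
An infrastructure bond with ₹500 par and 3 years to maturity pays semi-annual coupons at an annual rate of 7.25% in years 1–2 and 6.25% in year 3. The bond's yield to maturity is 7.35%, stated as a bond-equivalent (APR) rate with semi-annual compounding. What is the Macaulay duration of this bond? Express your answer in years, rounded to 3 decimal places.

2.749 years

Periodic yield y = 0.03675. Discount each cash flow and weight by its period:
  t   CF        PV=CF/(1+0.03675)^t    t·PV
  1       18.125        17.4825        17.4825
  2       18.125        16.8628        33.7256
  3       18.125        16.2651        48.7952
  4       18.125        15.6885        62.7541
  5       15.625        13.0452        65.2259
  6      515.625       415.2309     2,491.3856
  Σ                    494.5750     2,719.3689
Price P = Σ PV = 494.5750.
Macaulay duration = Σ(t·PV) / P = 2,719.3689 / 494.5750 = 5.49840 half-year periods.
In years: 5.49840 / 2 = 2.74920 years.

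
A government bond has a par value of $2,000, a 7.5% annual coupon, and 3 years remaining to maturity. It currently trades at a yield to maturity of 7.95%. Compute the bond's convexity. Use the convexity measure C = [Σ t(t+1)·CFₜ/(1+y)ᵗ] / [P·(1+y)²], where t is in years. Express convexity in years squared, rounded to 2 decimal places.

9.36

With y = 0.0795:
  t   CF        PV=CF/(1+0.0795)^t    t·PV        t(t+1)·PV
  1       150.00       138.9532       138.9532         277.9064
  2       150.00       128.7200       257.4400         772.3199
  3     2,150.00     1,709.1120     5,127.3360      20,509.3438
  Σ                  1,976.7852     5,523.7291      21,559.5702
P = 1,976.7852.
Convexity = Σ t(t+1)·PV / [P·(1+y)²] = 21,559.5702 / (1,976.7852 × 1.165320) = 9.35913.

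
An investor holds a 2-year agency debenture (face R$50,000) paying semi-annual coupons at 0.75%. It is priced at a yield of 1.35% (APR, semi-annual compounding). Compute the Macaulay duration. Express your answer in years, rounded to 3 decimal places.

Periodic yield y = 0.00675. Discount each cash flow and weight by its period:
  t   CF        PV=CF/(1+0.00675)^t    t·PV
  1       187.50       186.2429       186.2429
  2       187.50       184.9942       369.9883
  3       187.50       183.7538       551.2614
  4    50,187.50    48,854.9991   195,419.9963
  Σ                 49,409.9899   196,527.4889
Price P = Σ PV = 49,409.9899.
Macaulay duration = Σ(t·PV) / P = 196,527.4889 / 49,409.9899 = 3.97748 half-year periods.
In years: 3.97748 / 2 = 1.98874 years.

1.989 years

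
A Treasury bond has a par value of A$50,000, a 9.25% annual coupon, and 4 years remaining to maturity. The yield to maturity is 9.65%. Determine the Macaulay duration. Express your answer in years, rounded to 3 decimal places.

Periodic yield y = 0.0965. Discount each cash flow and weight by its year:
  t   CF        PV=CF/(1+0.0965)^t    t·PV
  1     4,625.00     4,217.9663     4,217.9663
  2     4,625.00     3,846.7545     7,693.5089
  3     4,625.00     3,508.2120    10,524.6360
  4    54,625.00    37,788.2610   151,153.0439
  Σ                 49,361.1937   173,589.1550
Price P = Σ PV = 49,361.1937.
Macaulay duration = Σ(t·PV) / P = 173,589.1550 / 49,361.1937 = 3.51671 years.

3.517 years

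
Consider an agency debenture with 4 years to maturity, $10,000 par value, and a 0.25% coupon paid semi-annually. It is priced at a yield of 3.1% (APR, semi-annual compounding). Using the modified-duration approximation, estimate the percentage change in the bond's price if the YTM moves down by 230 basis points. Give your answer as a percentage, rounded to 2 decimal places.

+9.02%

Periodic yield y = 0.0155. Modified duration first:
  t   CF        PV=CF/(1+0.0155)^t    t·PV
  1        12.50        12.3092        12.3092
  2        12.50        12.1213        24.2427
  3        12.50        11.9363        35.8089
  4        12.50        11.7541        47.0165
  5        12.50        11.5747        57.8736
  6        12.50        11.3980        68.3883
  7        12.50        11.2241        78.5685
  8    10,012.50     8,853.2577    70,826.0618
  Σ                  8,935.5755    71,150.2695
P = 8,935.5755; D_Mac = 7.96258 half-year periods = 3.98129 yrs; D_mod = 3.98129/(1+0.0155) = 3.92052 yrs.
ΔP/P ≈ -D_mod · Δy = -3.92052 × (-0.023) = +0.090172 = +9.0172%.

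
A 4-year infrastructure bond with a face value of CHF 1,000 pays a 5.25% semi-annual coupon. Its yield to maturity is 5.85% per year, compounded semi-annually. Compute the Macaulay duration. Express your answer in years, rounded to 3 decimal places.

3.655 years

Periodic yield y = 0.02925. Discount each cash flow and weight by its period:
  t   CF        PV=CF/(1+0.02925)^t    t·PV
  1        26.25        25.5040        25.5040
  2        26.25        24.7792        49.5584
  3        26.25        24.0750        72.2251
  4        26.25        23.3908        93.5634
  5        26.25        22.7261       113.6305
  6        26.25        22.0803       132.4815
  7        26.25        21.4528       150.1693
  8     1,026.25       814.8659     6,518.9275
  Σ                    978.8741     7,156.0597
Price P = Σ PV = 978.8741.
Macaulay duration = Σ(t·PV) / P = 7,156.0597 / 978.8741 = 7.31050 half-year periods.
In years: 7.31050 / 2 = 3.65525 years.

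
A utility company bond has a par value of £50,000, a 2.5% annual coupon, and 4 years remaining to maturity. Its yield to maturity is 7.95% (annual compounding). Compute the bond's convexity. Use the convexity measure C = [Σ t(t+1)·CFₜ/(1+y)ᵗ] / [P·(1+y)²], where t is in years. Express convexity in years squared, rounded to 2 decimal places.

16.24

With y = 0.0795:
  t   CF        PV=CF/(1+0.0795)^t    t·PV        t(t+1)·PV
  1     1,250.00     1,157.9435     1,157.9435       2,315.8870
  2     1,250.00     1,072.6665     2,145.3330       6,435.9990
  3     1,250.00       993.6698     2,981.0093      11,924.0371
  4    51,250.00    37,740.1205   150,960.4822     754,802.4110
  Σ                 40,964.4003   157,244.7680     775,478.3341
P = 40,964.4003.
Convexity = Σ t(t+1)·PV / [P·(1+y)²] = 775,478.3341 / (40,964.4003 × 1.165320) = 16.24493.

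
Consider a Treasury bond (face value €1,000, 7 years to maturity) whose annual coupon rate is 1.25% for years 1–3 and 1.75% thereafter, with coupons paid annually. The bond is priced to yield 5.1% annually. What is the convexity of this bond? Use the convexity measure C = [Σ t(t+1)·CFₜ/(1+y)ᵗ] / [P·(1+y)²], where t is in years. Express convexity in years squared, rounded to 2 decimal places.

47.58

With y = 0.051:
  t   CF        PV=CF/(1+0.051)^t    t·PV        t(t+1)·PV
  1        12.50        11.8934        11.8934          23.7869
  2        12.50        11.3163        22.6326          67.8978
  3        12.50        10.7672        32.3015         129.2061
  4        17.50        14.3426        57.3703         286.8515
  5        17.50        13.6466        68.2330         409.3980
  6        17.50        12.9844        77.9064         545.3446
  7     1,017.50       718.3158     5,028.2104      40,225.6835
  Σ                    793.2663     5,298.5477      41,688.1685
P = 793.2663.
Convexity = Σ t(t+1)·PV / [P·(1+y)²] = 41,688.1685 / (793.2663 × 1.104601) = 47.57605.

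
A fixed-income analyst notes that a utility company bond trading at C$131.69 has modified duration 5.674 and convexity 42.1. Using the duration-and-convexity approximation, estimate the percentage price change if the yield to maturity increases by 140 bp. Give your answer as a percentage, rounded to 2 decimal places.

Duration effect: -D_mod·Δy = -5.674 × (+0.014) = -0.079436
Convexity effect: ½·C·(Δy)² = 0.5 × 42.1 × (0.014)² = +0.0041258
ΔP/P ≈ -0.079436 + 0.0041258 = -0.0753102
= -7.53102%.

-7.53%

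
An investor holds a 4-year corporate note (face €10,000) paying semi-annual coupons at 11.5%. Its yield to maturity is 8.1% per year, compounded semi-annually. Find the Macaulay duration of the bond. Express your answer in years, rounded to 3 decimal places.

Periodic yield y = 0.0405. Discount each cash flow and weight by its period:
  t   CF        PV=CF/(1+0.0405)^t    t·PV
  1       575.00       552.6189       552.6189
  2       575.00       531.1090     1,062.2180
  3       575.00       510.4363     1,531.3090
  4       575.00       490.5683     1,962.2733
  5       575.00       471.4736     2,357.3682
  6       575.00       453.1222     2,718.7332
  7       575.00       435.4851     3,048.3954
  8    10,575.00     7,697.3937    61,579.1495
  Σ                 11,142.2072    74,812.0656
Price P = Σ PV = 11,142.2072.
Macaulay duration = Σ(t·PV) / P = 74,812.0656 / 11,142.2072 = 6.71429 half-year periods.
In years: 6.71429 / 2 = 3.35715 years.

3.357 years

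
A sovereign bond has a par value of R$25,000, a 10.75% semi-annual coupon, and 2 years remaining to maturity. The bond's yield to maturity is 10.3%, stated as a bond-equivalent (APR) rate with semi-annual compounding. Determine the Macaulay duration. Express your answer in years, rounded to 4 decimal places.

Periodic yield y = 0.0515. Discount each cash flow and weight by its period:
  t   CF        PV=CF/(1+0.0515)^t    t·PV
  1     1,343.75     1,277.9363     1,277.9363
  2     1,343.75     1,215.3460     2,430.6919
  3     1,343.75     1,155.8212     3,467.4635
  4    26,343.75    21,549.6633    86,198.6531
  Σ                 25,198.7667    93,374.7448
Price P = Σ PV = 25,198.7667.
Macaulay duration = Σ(t·PV) / P = 93,374.7448 / 25,198.7667 = 3.70553 half-year periods.
In years: 3.70553 / 2 = 1.85276 years.

1.8528 years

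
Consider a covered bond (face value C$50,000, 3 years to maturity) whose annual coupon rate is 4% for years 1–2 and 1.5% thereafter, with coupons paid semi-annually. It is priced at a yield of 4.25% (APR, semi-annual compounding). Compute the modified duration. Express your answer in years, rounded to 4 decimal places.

Periodic yield y = 0.02125. First find Macaulay duration:
  t   CF        PV=CF/(1+0.02125)^t    t·PV
  1     1,000.00       979.1922       979.1922
  2     1,000.00       958.8173     1,917.6346
  3     1,000.00       938.8664     2,816.5992
  4     1,000.00       919.3306     3,677.3225
  5       375.00       337.5755     1,687.8775
  6    50,375.00    44,404.0560   266,424.3361
  Σ                 48,537.8380   277,502.9620
P = 48,537.8380; Macaulay duration = 277,502.9620 / 48,537.8380 = 5.71725 half-year periods = 2.85863 years.
Modified duration = D_Mac / (1 + y) = 2.85863 / 1.02125 = 2.79914 years.

2.7991 years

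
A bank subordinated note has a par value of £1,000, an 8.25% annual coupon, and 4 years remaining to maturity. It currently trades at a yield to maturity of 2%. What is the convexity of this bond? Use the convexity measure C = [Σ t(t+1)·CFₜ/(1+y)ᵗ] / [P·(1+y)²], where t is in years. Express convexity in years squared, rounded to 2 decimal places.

16.75

With y = 0.02:
  t   CF        PV=CF/(1+0.02)^t    t·PV        t(t+1)·PV
  1        82.50        80.8824        80.8824         161.7647
  2        82.50        79.2964       158.5928         475.7785
  3        82.50        77.7416       233.2248         932.8991
  4     1,082.50     1,000.0627     4,000.2507      20,001.2535
  Σ                  1,237.9830     4,472.9507      21,571.6958
P = 1,237.9830.
Convexity = Σ t(t+1)·PV / [P·(1+y)²] = 21,571.6958 / (1,237.9830 × 1.040400) = 16.74824.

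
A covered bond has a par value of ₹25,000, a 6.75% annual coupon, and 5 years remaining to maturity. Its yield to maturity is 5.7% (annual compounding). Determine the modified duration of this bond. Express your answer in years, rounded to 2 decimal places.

4.18 years

Periodic yield y = 0.057. First find Macaulay duration:
  t   CF        PV=CF/(1+0.057)^t    t·PV
  1     1,687.50     1,596.4995     1,596.4995
  2     1,687.50     1,510.4064     3,020.8127
  3     1,687.50     1,428.9559     4,286.8676
  4     1,687.50     1,351.8977     5,407.5908
  5    26,687.50    20,227.0690   101,135.3450
  Σ                 26,114.8285   115,447.1157
P = 26,114.8285; Macaulay duration = 115,447.1157 / 26,114.8285 = 4.42075 years.
Modified duration = D_Mac / (1 + y) = 4.42075 / 1.057 = 4.18236 years.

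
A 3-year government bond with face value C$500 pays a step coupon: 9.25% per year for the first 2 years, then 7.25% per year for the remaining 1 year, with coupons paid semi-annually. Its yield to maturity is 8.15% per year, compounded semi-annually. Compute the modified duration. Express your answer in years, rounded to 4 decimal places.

2.5862 years

Periodic yield y = 0.04075. First find Macaulay duration:
  t   CF        PV=CF/(1+0.04075)^t    t·PV
  1       23.125        22.2196        22.2196
  2       23.125        21.3496        42.6991
  3       23.125        20.5136        61.5409
  4       23.125        19.7104        78.8417
  5       18.125        14.8438        74.2191
  6      518.125       407.7144     2,446.2863
  Σ                    506.3514     2,725.8067
P = 506.3514; Macaulay duration = 2,725.8067 / 506.3514 = 5.38323 half-year periods = 2.69162 years.
Modified duration = D_Mac / (1 + y) = 2.69162 / 1.04075 = 2.58623 years.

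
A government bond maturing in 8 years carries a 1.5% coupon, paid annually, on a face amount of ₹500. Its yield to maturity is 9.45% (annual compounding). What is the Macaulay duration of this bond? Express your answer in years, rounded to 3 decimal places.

7.429 years

Periodic yield y = 0.0945. Discount each cash flow and weight by its year:
  t   CF        PV=CF/(1+0.0945)^t    t·PV
  1         7.50         6.8524         6.8524
  2         7.50         6.2608        12.5216
  3         7.50         5.7202        17.1607
  4         7.50         5.2263        20.9054
  5         7.50         4.7751        23.8755
  6         7.50         4.3628        26.1769
  7         7.50         3.9861        27.9029
  8       507.50       246.4393     1,971.5142
  Σ                    283.6231     2,106.9096
Price P = Σ PV = 283.6231.
Macaulay duration = Σ(t·PV) / P = 2,106.9096 / 283.6231 = 7.42855 years.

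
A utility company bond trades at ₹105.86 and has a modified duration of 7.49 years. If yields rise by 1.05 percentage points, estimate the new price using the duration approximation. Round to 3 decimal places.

Duration approximation: ΔP/P ≈ -D_mod · Δy = -7.49 × (+0.0105) = -0.078645.
New price ≈ 105.86 × (1 - 0.078645) = 97.5346403.

₹97.535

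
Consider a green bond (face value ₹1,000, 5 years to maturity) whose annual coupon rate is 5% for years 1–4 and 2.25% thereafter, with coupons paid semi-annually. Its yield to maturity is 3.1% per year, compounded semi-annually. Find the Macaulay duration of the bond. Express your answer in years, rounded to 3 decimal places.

4.505 years

Periodic yield y = 0.0155. Discount each cash flow and weight by its period:
  t   CF        PV=CF/(1+0.0155)^t    t·PV
  1        25.00        24.6184        24.6184
  2        25.00        24.2427        48.4853
  3        25.00        23.8726        71.6179
  4        25.00        23.5082        94.0330
  5        25.00        23.1494       115.7472
  6        25.00        22.7961       136.7766
  7        25.00        22.4481       157.1370
  8        25.00        22.1055       176.8441
  9        11.25         9.7956        88.1608
  10    1,011.25       867.0802     8,670.8018
  Σ                  1,063.6170     9,584.2221
Price P = Σ PV = 1,063.6170.
Macaulay duration = Σ(t·PV) / P = 9,584.2221 / 1,063.6170 = 9.01097 half-year periods.
In years: 9.01097 / 2 = 4.50549 years.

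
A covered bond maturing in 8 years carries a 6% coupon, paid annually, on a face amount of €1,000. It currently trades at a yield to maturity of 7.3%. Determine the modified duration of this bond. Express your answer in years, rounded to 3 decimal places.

6.073 years

Periodic yield y = 0.073. First find Macaulay duration:
  t   CF        PV=CF/(1+0.073)^t    t·PV
  1        60.00        55.9180        55.9180
  2        60.00        52.1137       104.2274
  3        60.00        48.5682       145.7046
  4        60.00        45.2639       181.0558
  5        60.00        42.1845       210.9224
  6        60.00        39.3145       235.8871
  7        60.00        36.6398       256.4787
  8     1,060.00       603.2649     4,826.1196
  Σ                    923.2676     6,016.3134
P = 923.2676; Macaulay duration = 6,016.3134 / 923.2676 = 6.51633 years.
Modified duration = D_Mac / (1 + y) = 6.51633 / 1.073 = 6.07300 years.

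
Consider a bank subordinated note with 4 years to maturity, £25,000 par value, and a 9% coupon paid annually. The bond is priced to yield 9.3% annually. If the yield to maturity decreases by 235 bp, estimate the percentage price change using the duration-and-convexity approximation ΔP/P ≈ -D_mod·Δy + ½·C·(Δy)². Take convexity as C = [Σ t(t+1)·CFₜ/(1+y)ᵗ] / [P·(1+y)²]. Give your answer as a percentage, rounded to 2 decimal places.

+7.98%

With y = 0.093:
  t   CF        PV=CF/(1+0.093)^t    t·PV        t(t+1)·PV
  1     2,250.00     2,058.5544     2,058.5544       4,117.1089
  2     2,250.00     1,883.3984     3,766.7968      11,300.3903
  3     2,250.00     1,723.1458     5,169.4375      20,677.7499
  4    27,250.00    19,093.5138    76,374.0551     381,870.2755
  Σ                 24,758.6124    87,368.8438     417,965.5246
P = 24,758.6124; D_Mac = 3.52883 yrs; D_mod = 3.22857 yrs; C = 14.13103.
Duration effect: -3.22857 × (-0.0235) = +0.075871
Convexity effect: 0.5 × 14.13103 × (-0.0235)² = +0.0039019
ΔP/P ≈ +0.075871 + 0.0039019 = +0.079773 = +7.9773%.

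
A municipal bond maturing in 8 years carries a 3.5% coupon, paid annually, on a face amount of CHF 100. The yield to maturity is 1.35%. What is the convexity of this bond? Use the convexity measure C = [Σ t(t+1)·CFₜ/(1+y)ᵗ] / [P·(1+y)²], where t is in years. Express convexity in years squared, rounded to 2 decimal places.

With y = 0.0135:
  t   CF        PV=CF/(1+0.0135)^t    t·PV        t(t+1)·PV
  1         3.50         3.4534         3.4534           6.9068
  2         3.50         3.4074         6.8148          20.4443
  3         3.50         3.3620        10.0860          40.3439
  4         3.50         3.3172        13.2688          66.3442
  5         3.50         3.2730        16.3651          98.1907
  6         3.50         3.2294        19.3766         135.6360
  7         3.50         3.1864        22.3049         178.4390
  8       103.50        92.9716       743.7728       6,693.9555
  Σ                    116.2004       835.4424       7,240.2604
P = 116.2004.
Convexity = Σ t(t+1)·PV / [P·(1+y)²] = 7,240.2604 / (116.2004 × 1.027182) = 60.65952.

60.66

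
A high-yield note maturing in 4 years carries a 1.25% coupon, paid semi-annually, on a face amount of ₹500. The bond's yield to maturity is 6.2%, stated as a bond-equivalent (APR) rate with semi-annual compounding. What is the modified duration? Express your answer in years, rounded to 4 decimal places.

3.7860 years

Periodic yield y = 0.031. First find Macaulay duration:
  t   CF        PV=CF/(1+0.031)^t    t·PV
  1        3.125         3.0310         3.0310
  2        3.125         2.9399         5.8798
  3        3.125         2.8515         8.5545
  4        3.125         2.7658        11.0631
  5        3.125         2.6826        13.4130
  6        3.125         2.6019        15.6117
  7        3.125         2.5237        17.6660
  8      503.125       394.1001     3,152.8010
  Σ                    413.4966     3,228.0201
P = 413.4966; Macaulay duration = 3,228.0201 / 413.4966 = 7.80664 half-year periods = 3.90332 years.
Modified duration = D_Mac / (1 + y) = 3.90332 / 1.031 = 3.78596 years.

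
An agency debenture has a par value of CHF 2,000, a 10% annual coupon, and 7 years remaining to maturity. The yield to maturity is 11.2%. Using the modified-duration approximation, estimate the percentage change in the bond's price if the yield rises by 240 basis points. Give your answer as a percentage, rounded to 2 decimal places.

Periodic yield y = 0.112. Modified duration first:
  t   CF        PV=CF/(1+0.112)^t    t·PV
  1       200.00       179.8561       179.8561
  2       200.00       161.7411       323.4822
  3       200.00       145.4506       436.3519
  4       200.00       130.8009       523.2037
  5       200.00       117.6267       588.1337
  6       200.00       105.7794       634.6767
  7     2,200.00     1,046.3794     7,324.6556
  Σ                  1,887.6344    10,010.3600
P = 1,887.6344; D_Mac = 5.30312 yrs; D_mod = 5.30312/(1+0.112) = 4.76900 yrs.
ΔP/P ≈ -D_mod · Δy = -4.76900 × (+0.024) = -0.114456 = -11.4456%.

-11.45%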